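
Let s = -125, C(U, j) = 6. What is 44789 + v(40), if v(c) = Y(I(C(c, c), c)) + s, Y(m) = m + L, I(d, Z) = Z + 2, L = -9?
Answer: 44697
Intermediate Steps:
I(d, Z) = 2 + Z
Y(m) = -9 + m (Y(m) = m - 9 = -9 + m)
v(c) = -132 + c (v(c) = (-9 + (2 + c)) - 125 = (-7 + c) - 125 = -132 + c)
44789 + v(40) = 44789 + (-132 + 40) = 44789 - 92 = 44697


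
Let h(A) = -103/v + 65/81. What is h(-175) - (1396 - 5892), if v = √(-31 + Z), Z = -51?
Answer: 364241/81 + 103*I*√82/82 ≈ 4496.8 + 11.374*I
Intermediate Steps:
v = I*√82 (v = √(-31 - 51) = √(-82) = I*√82 ≈ 9.0554*I)
h(A) = 65/81 + 103*I*√82/82 (h(A) = -103*(-I*√82/82) + 65/81 = -(-103)*I*√82/82 + 65*(1/81) = 103*I*√82/82 + 65/81 = 65/81 + 103*I*√82/82)
h(-175) - (1396 - 5892) = (65/81 + 103*I*√82/82) - (1396 - 5892) = (65/81 + 103*I*√82/82) - 1*(-4496) = (65/81 + 103*I*√82/82) + 4496 = 364241/81 + 103*I*√82/82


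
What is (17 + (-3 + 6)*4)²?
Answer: 841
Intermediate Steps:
(17 + (-3 + 6)*4)² = (17 + 3*4)² = (17 + 12)² = 29² = 841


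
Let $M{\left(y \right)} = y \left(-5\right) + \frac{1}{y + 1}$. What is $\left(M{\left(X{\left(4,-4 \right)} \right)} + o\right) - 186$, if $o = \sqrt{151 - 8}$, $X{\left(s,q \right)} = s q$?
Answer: $- \frac{1591}{15} + \sqrt{143} \approx -94.108$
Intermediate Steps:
$X{\left(s,q \right)} = q s$
$o = \sqrt{143} \approx 11.958$
$M{\left(y \right)} = \frac{1}{1 + y} - 5 y$ ($M{\left(y \right)} = - 5 y + \frac{1}{1 + y} = \frac{1}{1 + y} - 5 y$)
$\left(M{\left(X{\left(4,-4 \right)} \right)} + o\right) - 186 = \left(\frac{1 - 5 \left(\left(-4\right) 4\right) - 5 \left(\left(-4\right) 4\right)^{2}}{1 - 16} + \sqrt{143}\right) - 186 = \left(\frac{1 - -80 - 5 \left(-16\right)^{2}}{1 - 16} + \sqrt{143}\right) - 186 = \left(\frac{1 + 80 - 1280}{-15} + \sqrt{143}\right) - 186 = \left(- \frac{1 + 80 - 1280}{15} + \sqrt{143}\right) - 186 = \left(\left(- \frac{1}{15}\right) \left(-1199\right) + \sqrt{143}\right) - 186 = \left(\frac{1199}{15} + \sqrt{143}\right) - 186 = - \frac{1591}{15} + \sqrt{143}$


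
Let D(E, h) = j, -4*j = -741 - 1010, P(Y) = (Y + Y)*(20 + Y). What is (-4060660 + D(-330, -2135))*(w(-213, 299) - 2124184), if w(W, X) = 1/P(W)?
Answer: 2836408900638978679/328872 ≈ 8.6247e+12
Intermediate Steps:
P(Y) = 2*Y*(20 + Y) (P(Y) = (2*Y)*(20 + Y) = 2*Y*(20 + Y))
j = 1751/4 (j = -(-741 - 1010)/4 = -¼*(-1751) = 1751/4 ≈ 437.75)
D(E, h) = 1751/4
w(W, X) = 1/(2*W*(20 + W))
(-4060660 + D(-330, -2135))*(w(-213, 299) - 2124184) = (-4060660 + 1751/4)*((½)/(-213*(20 - 213)) - 2124184) = -16240889*((½)*(-1/213)/(-193) - 2124184)/4 = -16240889*((½)*(-1/213)*(-1/193) - 2124184)/4 = -16240889*(1/82218 - 2124184)/4 = -16240889/4*(-174646160111/82218) = 2836408900638978679/328872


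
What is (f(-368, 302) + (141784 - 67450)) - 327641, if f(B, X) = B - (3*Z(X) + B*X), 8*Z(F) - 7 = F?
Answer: -1141239/8 ≈ -1.4266e+5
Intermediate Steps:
Z(F) = 7/8 + F/8
f(B, X) = -21/8 + B - 3*X/8 - B*X (f(B, X) = B - (3*(7/8 + X/8) + B*X) = B - ((21/8 + 3*X/8) + B*X) = B - (21/8 + 3*X/8 + B*X) = B + (-21/8 - 3*X/8 - B*X) = -21/8 + B - 3*X/8 - B*X)
(f(-368, 302) + (141784 - 67450)) - 327641 = ((-21/8 - 368 - 3/8*302 - 1*(-368)*302) + (141784 - 67450)) - 327641 = ((-21/8 - 368 - 453/4 + 111136) + 74334) - 327641 = (885217/8 + 74334) - 327641 = 1479889/8 - 327641 = -1141239/8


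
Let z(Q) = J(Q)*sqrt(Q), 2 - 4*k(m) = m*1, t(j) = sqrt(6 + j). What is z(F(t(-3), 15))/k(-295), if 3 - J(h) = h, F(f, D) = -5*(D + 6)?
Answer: 16*I*sqrt(105)/11 ≈ 14.905*I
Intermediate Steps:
F(f, D) = -30 - 5*D (F(f, D) = -5*(6 + D) = -30 - 5*D)
J(h) = 3 - h
k(m) = 1/2 - m/4
z(Q) = sqrt(Q)*(3 - Q) (z(Q) = (3 - Q)*sqrt(Q) = sqrt(Q)*(3 - Q))
z(F(t(-3), 15))/k(-295) = (sqrt(-30 - 5*15)*(3 - (-30 - 5*15)))/(1/2 - 1/4*(-295)) = (sqrt(-30 - 75)*(3 - (-30 - 75)))/(1/2 + 295/4) = (sqrt(-105)*(3 - 1*(-105)))/(297/4) = ((I*sqrt(105))*(3 + 105))*(4/297) = ((I*sqrt(105))*108)*(4/297) = (108*I*sqrt(105))*(4/297) = 16*I*sqrt(105)/11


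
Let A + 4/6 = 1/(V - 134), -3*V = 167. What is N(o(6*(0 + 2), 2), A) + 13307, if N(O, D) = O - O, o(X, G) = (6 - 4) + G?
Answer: 13307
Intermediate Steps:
V = -167/3 (V = -1/3*167 = -167/3 ≈ -55.667)
o(X, G) = 2 + G
A = -1147/1707 (A = -2/3 + 1/(-167/3 - 134) = -2/3 + 1/(-569/3) = -2/3 - 3/569 = -1147/1707 ≈ -0.67194)
N(O, D) = 0
N(o(6*(0 + 2), 2), A) + 13307 = 0 + 13307 = 13307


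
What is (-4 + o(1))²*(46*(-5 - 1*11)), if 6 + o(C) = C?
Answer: -59616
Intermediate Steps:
o(C) = -6 + C
(-4 + o(1))²*(46*(-5 - 1*11)) = (-4 + (-6 + 1))²*(46*(-5 - 1*11)) = (-4 - 5)²*(46*(-5 - 11)) = (-9)²*(46*(-16)) = 81*(-736) = -59616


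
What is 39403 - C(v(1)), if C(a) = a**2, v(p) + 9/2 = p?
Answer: 157563/4 ≈ 39391.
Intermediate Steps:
v(p) = -9/2 + p
39403 - C(v(1)) = 39403 - (-9/2 + 1)**2 = 39403 - (-7/2)**2 = 39403 - 1*49/4 = 39403 - 49/4 = 157563/4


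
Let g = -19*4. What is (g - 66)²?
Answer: 20164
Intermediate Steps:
g = -76
(g - 66)² = (-76 - 66)² = (-142)² = 20164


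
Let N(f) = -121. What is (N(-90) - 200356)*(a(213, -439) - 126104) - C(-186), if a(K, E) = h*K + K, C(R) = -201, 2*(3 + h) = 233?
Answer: 40783236989/2 ≈ 2.0392e+10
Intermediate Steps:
h = 227/2 (h = -3 + (1/2)*233 = -3 + 233/2 = 227/2 ≈ 113.50)
a(K, E) = 229*K/2 (a(K, E) = 227*K/2 + K = 229*K/2)
(N(-90) - 200356)*(a(213, -439) - 126104) - C(-186) = (-121 - 200356)*((229/2)*213 - 126104) - 1*(-201) = -200477*(48777/2 - 126104) + 201 = -200477*(-203431/2) + 201 = 40783236587/2 + 201 = 40783236989/2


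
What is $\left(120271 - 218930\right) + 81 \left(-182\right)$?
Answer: $-113401$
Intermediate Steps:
$\left(120271 - 218930\right) + 81 \left(-182\right) = -98659 - 14742 = -113401$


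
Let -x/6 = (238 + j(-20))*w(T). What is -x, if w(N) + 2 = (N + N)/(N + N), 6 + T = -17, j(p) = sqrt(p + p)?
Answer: -1428 - 12*I*sqrt(10) ≈ -1428.0 - 37.947*I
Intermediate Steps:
j(p) = sqrt(2)*sqrt(p) (j(p) = sqrt(2*p) = sqrt(2)*sqrt(p))
T = -23 (T = -6 - 17 = -23)
w(N) = -1 (w(N) = -2 + (N + N)/(N + N) = -2 + (2*N)/((2*N)) = -2 + (2*N)*(1/(2*N)) = -2 + 1 = -1)
x = 1428 + 12*I*sqrt(10) (x = -6*(238 + sqrt(2)*sqrt(-20))*(-1) = -6*(238 + sqrt(2)*(2*I*sqrt(5)))*(-1) = -6*(238 + 2*I*sqrt(10))*(-1) = -6*(-238 - 2*I*sqrt(10)) = 1428 + 12*I*sqrt(10) ≈ 1428.0 + 37.947*I)
-x = -(1428 + 12*I*sqrt(10)) = -1428 - 12*I*sqrt(10)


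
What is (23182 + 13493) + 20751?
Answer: 57426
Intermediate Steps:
(23182 + 13493) + 20751 = 36675 + 20751 = 57426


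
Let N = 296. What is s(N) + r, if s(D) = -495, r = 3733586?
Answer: 3733091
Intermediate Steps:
s(N) + r = -495 + 3733586 = 3733091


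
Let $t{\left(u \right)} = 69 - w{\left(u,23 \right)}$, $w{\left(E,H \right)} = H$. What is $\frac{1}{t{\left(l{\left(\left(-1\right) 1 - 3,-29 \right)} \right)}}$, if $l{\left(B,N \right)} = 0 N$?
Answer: $\frac{1}{46} \approx 0.021739$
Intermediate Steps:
$l{\left(B,N \right)} = 0$
$t{\left(u \right)} = 46$ ($t{\left(u \right)} = 69 - 23 = 46$)
$\frac{1}{t{\left(l{\left(\left(-1\right) 1 - 3,-29 \right)} \right)}} = \frac{1}{46}$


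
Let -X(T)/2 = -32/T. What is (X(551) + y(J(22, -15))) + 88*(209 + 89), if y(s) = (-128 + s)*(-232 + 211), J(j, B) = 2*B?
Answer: 16277706/551 ≈ 29542.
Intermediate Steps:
X(T) = 64/T (X(T) = -(-64)/T = 64/T)
y(s) = 2688 - 21*s (y(s) = (-128 + s)*(-21) = 2688 - 21*s)
(X(551) + y(J(22, -15))) + 88*(209 + 89) = (64/551 + (2688 - 42*(-15))) + 88*(209 + 89) = (64*(1/551) + (2688 - 21*(-30))) + 88*298 = (64/551 + (2688 + 630)) + 26224 = (64/551 + 3318) + 26224 = 1828282/551 + 26224 = 16277706/551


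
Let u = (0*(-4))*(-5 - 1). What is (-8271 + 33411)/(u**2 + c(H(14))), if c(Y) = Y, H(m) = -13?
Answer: -25140/13 ≈ -1933.8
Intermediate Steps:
u = 0 (u = 0*(-6) = 0)
(-8271 + 33411)/(u**2 + c(H(14))) = (-8271 + 33411)/(0**2 - 13) = 25140/(0 - 13) = 25140/(-13) = 25140*(-1/13) = -25140/13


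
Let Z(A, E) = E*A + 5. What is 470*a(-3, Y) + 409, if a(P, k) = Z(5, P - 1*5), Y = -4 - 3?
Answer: -16041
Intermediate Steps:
Z(A, E) = 5 + A*E (Z(A, E) = A*E + 5 = 5 + A*E)
Y = -7
a(P, k) = -20 + 5*P (a(P, k) = 5 + 5*(P - 1*5) = 5 + 5*(P - 5) = 5 + 5*(-5 + P) = 5 + (-25 + 5*P) = -20 + 5*P)
470*a(-3, Y) + 409 = 470*(-20 + 5*(-3)) + 409 = 470*(-20 - 15) + 409 = 470*(-35) + 409 = -16450 + 409 = -16041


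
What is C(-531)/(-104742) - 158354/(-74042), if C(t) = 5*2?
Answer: 4146393562/1938826791 ≈ 2.1386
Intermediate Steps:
C(t) = 10
C(-531)/(-104742) - 158354/(-74042) = 10/(-104742) - 158354/(-74042) = 10*(-1/104742) - 158354*(-1/74042) = -5/52371 + 79177/37021 = 4146393562/1938826791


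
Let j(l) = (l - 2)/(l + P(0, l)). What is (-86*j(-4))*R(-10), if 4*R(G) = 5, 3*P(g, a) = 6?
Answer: -645/2 ≈ -322.50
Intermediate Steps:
P(g, a) = 2 (P(g, a) = (1/3)*6 = 2)
R(G) = 5/4 (R(G) = (1/4)*5 = 5/4)
j(l) = (-2 + l)/(2 + l) (j(l) = (l - 2)/(l + 2) = (-2 + l)/(2 + l))
(-86*j(-4))*R(-10) = -86*(-2 - 4)/(2 - 4)*(5/4) = -86*(-6)/(-2)*(5/4) = -(-43)*(-6)*(5/4) = -86*3*(5/4) = -258*5/4 = -645/2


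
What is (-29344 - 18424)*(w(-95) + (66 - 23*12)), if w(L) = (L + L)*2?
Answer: 28183120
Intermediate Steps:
w(L) = 4*L (w(L) = (2*L)*2 = 4*L)
(-29344 - 18424)*(w(-95) + (66 - 23*12)) = (-29344 - 18424)*(4*(-95) + (66 - 23*12)) = -47768*(-380 + (66 - 276)) = -47768*(-380 - 210) = -47768*(-590) = 28183120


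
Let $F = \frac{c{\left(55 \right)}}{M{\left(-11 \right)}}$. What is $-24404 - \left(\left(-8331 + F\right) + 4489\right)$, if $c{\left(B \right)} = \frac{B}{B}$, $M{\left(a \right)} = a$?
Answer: $- \frac{226181}{11} \approx -20562.0$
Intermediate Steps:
$c{\left(B \right)} = 1$
$F = - \frac{1}{11}$ ($F = 1 \frac{1}{-11} = 1 \left(- \frac{1}{11}\right) = - \frac{1}{11} \approx -0.090909$)
$-24404 - \left(\left(-8331 + F\right) + 4489\right) = -24404 - \left(\left(-8331 - \frac{1}{11}\right) + 4489\right) = -24404 - \left(- \frac{91642}{11} + 4489\right) = -24404 - - \frac{42263}{11} = -24404 + \frac{42263}{11} = - \frac{226181}{11}$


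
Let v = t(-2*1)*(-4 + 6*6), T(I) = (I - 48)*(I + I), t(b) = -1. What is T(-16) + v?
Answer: 2016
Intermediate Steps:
T(I) = 2*I*(-48 + I) (T(I) = (-48 + I)*(2*I) = 2*I*(-48 + I))
v = -32 (v = -(-4 + 6*6) = -(-4 + 36) = -1*32 = -32)
T(-16) + v = 2*(-16)*(-48 - 16) - 32 = 2*(-16)*(-64) - 32 = 2048 - 32 = 2016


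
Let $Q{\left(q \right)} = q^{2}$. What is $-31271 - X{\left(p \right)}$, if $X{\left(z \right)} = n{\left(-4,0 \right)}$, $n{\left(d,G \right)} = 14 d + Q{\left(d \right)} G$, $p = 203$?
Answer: $-31215$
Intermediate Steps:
$n{\left(d,G \right)} = 14 d + G d^{2}$ ($n{\left(d,G \right)} = 14 d + d^{2} G = 14 d + G d^{2}$)
$X{\left(z \right)} = -56$ ($X{\left(z \right)} = - 4 \left(14 + 0 \left(-4\right)\right) = - 4 \left(14 + 0\right) = \left(-4\right) 14 = -56$)
$-31271 - X{\left(p \right)} = -31271 - -56 = -31271 + 56 = -31215$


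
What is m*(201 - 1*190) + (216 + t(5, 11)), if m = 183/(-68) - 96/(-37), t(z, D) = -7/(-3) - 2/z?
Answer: 8184709/37740 ≈ 216.87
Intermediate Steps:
t(z, D) = 7/3 - 2/z (t(z, D) = -7*(-1/3) - 2/z = 7/3 - 2/z)
m = -243/2516 (m = 183*(-1/68) - 96*(-1/37) = -183/68 + 96/37 = -243/2516 ≈ -0.096582)
m*(201 - 1*190) + (216 + t(5, 11)) = -243*(201 - 1*190)/2516 + (216 + (7/3 - 2/5)) = -243*(201 - 190)/2516 + (216 + (7/3 - 2*1/5)) = -243/2516*11 + (216 + (7/3 - 2/5)) = -2673/2516 + (216 + 29/15) = -2673/2516 + 3269/15 = 8184709/37740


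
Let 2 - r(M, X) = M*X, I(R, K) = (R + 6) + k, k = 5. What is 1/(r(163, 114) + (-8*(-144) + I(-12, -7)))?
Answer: -1/17429 ≈ -5.7376e-5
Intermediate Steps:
I(R, K) = 11 + R (I(R, K) = (R + 6) + 5 = (6 + R) + 5 = 11 + R)
r(M, X) = 2 - M*X
1/(r(163, 114) + (-8*(-144) + I(-12, -7))) = 1/((2 - 1*163*114) + (-8*(-144) + (11 - 12))) = 1/((2 - 18582) + (1152 - 1)) = 1/(-18580 + 1151) = 1/(-17429) = -1/17429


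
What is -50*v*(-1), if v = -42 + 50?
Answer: 400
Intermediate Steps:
v = 8
-50*v*(-1) = -50*8*(-1) = -400*(-1) = 400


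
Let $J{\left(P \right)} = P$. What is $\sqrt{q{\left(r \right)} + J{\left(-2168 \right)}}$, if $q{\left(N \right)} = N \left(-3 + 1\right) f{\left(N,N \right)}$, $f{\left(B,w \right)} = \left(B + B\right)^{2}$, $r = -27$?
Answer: $4 \sqrt{9706} \approx 394.08$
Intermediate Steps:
$f{\left(B,w \right)} = 4 B^{2}$ ($f{\left(B,w \right)} = \left(2 B\right)^{2} = 4 B^{2}$)
$q{\left(N \right)} = - 8 N^{3}$ ($q{\left(N \right)} = N \left(-3 + 1\right) 4 N^{2} = N \left(- 2 \cdot 4 N^{2}\right) = N \left(- 8 N^{2}\right) = - 8 N^{3}$)
$\sqrt{q{\left(r \right)} + J{\left(-2168 \right)}} = \sqrt{- 8 \left(-27\right)^{3} - 2168} = \sqrt{\left(-8\right) \left(-19683\right) - 2168} = \sqrt{157464 - 2168} = \sqrt{155296} = 4 \sqrt{9706}$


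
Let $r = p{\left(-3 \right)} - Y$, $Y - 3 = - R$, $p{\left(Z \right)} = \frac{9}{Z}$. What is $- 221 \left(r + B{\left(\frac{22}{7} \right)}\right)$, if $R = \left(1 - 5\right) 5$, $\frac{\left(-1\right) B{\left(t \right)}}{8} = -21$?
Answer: $-31382$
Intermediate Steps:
$B{\left(t \right)} = 168$ ($B{\left(t \right)} = \left(-8\right) \left(-21\right) = 168$)
$R = -20$ ($R = \left(-4\right) 5 = -20$)
$Y = 23$ ($Y = 3 - -20 = 3 + 20 = 23$)
$r = -26$ ($r = \frac{9}{-3} - 23 = 9 \left(- \frac{1}{3}\right) - 23 = -3 - 23 = -26$)
$- 221 \left(r + B{\left(\frac{22}{7} \right)}\right) = - 221 \left(-26 + 168\right) = \left(-221\right) 142 = -31382$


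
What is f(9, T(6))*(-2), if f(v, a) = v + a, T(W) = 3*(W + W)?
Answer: -90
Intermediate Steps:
T(W) = 6*W (T(W) = 3*(2*W) = 6*W)
f(v, a) = a + v
f(9, T(6))*(-2) = (6*6 + 9)*(-2) = (36 + 9)*(-2) = 45*(-2) = -90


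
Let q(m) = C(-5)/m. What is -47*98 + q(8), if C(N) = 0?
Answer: -4606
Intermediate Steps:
q(m) = 0 (q(m) = 0/m = 0)
-47*98 + q(8) = -47*98 + 0 = -4606 + 0 = -4606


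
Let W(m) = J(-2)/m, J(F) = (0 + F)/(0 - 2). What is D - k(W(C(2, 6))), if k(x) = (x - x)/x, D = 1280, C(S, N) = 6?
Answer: 1280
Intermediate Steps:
J(F) = -F/2 (J(F) = F/(-2) = F*(-1/2) = -F/2)
W(m) = 1/m (W(m) = (-1/2*(-2))/m = 1/m)
k(x) = 0 (k(x) = 0/x = 0)
D - k(W(C(2, 6))) = 1280 - 1*0 = 1280 + 0 = 1280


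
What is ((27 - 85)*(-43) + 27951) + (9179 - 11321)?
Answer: 28303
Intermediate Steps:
((27 - 85)*(-43) + 27951) + (9179 - 11321) = (-58*(-43) + 27951) - 2142 = (2494 + 27951) - 2142 = 30445 - 2142 = 28303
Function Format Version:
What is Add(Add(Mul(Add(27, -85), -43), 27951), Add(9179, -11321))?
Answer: 28303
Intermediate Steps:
Add(Add(Mul(Add(27, -85), -43), 27951), Add(9179, -11321)) = Add(Add(Mul(-58, -43), 27951), -2142) = Add(Add(2494, 27951), -2142) = Add(30445, -2142) = 28303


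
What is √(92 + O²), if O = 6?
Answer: 8*√2 ≈ 11.314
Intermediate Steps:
√(92 + O²) = √(92 + 6²) = √(92 + 36) = √128 = 8*√2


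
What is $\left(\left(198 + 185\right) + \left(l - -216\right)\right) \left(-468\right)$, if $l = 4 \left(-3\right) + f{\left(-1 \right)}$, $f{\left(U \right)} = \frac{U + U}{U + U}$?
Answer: $-275184$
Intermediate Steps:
$f{\left(U \right)} = 1$ ($f{\left(U \right)} = \frac{2 U}{2 U} = 2 U \frac{1}{2 U} = 1$)
$l = -11$ ($l = 4 \left(-3\right) + 1 = -12 + 1 = -11$)
$\left(\left(198 + 185\right) + \left(l - -216\right)\right) \left(-468\right) = \left(\left(198 + 185\right) - -205\right) \left(-468\right) = \left(383 + \left(-11 + 216\right)\right) \left(-468\right) = \left(383 + 205\right) \left(-468\right) = 588 \left(-468\right) = -275184$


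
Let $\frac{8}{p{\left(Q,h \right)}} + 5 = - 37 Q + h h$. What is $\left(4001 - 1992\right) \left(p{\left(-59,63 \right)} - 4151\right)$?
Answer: $- \frac{51262023701}{6147} \approx -8.3394 \cdot 10^{6}$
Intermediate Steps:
$p{\left(Q,h \right)} = \frac{8}{-5 + h^{2} - 37 Q}$ ($p{\left(Q,h \right)} = \frac{8}{-5 - \left(37 Q - h h\right)} = \frac{8}{-5 - \left(- h^{2} + 37 Q\right)} = \frac{8}{-5 + h^{2} - 37 Q}$)
$\left(4001 - 1992\right) \left(p{\left(-59,63 \right)} - 4151\right) = \left(4001 - 1992\right) \left(\frac{8}{-5 + 63^{2} - -2183} - 4151\right) = 2009 \left(\frac{8}{-5 + 3969 + 2183} - 4151\right) = 2009 \left(\frac{8}{6147} - 4151\right) = 2009 \left(- \frac{25516189}{6147}\right) = - \frac{51262023701}{6147}$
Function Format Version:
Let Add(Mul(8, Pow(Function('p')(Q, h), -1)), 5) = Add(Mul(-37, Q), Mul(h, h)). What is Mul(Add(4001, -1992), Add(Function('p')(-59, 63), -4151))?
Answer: Rational(-51262023701, 6147) ≈ -8.3394e+6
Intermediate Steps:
Function('p')(Q, h) = Mul(8, Pow(Add(-5, Pow(h, 2), Mul(-37, Q)), -1)) (Function('p')(Q, h) = Mul(8, Pow(Add(-5, Add(Mul(-37, Q), Mul(h, h))), -1)) = Mul(8, Pow(Add(-5, Add(Mul(-37, Q), Pow(h, 2))), -1)) = Mul(8, Pow(Add(-5, Add(Pow(h, 2), Mul(-37, Q))), -1)) = Mul(8, Pow(Add(-5, Pow(h, 2), Mul(-37, Q)), -1)))
Mul(Add(4001, -1992), Add(Function('p')(-59, 63), -4151)) = Mul(Add(4001, -1992), Add(Mul(8, Pow(Add(-5, Pow(63, 2), Mul(-37, -59)), -1)), -4151)) = Mul(2009, Add(Mul(8, Pow(Add(-5, 3969, 2183), -1)), -4151)) = Mul(2009, Add(Mul(8, Pow(6147, -1)), -4151)) = Mul(2009, Add(Mul(8, Rational(1, 6147)), -4151)) = Mul(2009, Add(Rational(8, 6147), -4151)) = Mul(2009, Rational(-25516189, 6147)) = Rational(-51262023701, 6147)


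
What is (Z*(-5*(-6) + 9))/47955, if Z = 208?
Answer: 2704/15985 ≈ 0.16916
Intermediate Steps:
(Z*(-5*(-6) + 9))/47955 = (208*(-5*(-6) + 9))/47955 = (208*(30 + 9))*(1/47955) = (208*39)*(1/47955) = 8112*(1/47955) = 2704/15985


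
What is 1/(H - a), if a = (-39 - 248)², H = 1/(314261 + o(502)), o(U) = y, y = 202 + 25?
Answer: -314488/25904062071 ≈ -1.2140e-5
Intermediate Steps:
y = 227
o(U) = 227
H = 1/314488 (H = 1/(314261 + 227) = 1/314488 ≈ 3.1798e-6)
a = 82369 (a = (-287)² = 82369)
1/(H - a) = 1/(1/314488 - 1*82369) = 1/(1/314488 - 82369) = 1/(-25904062071/314488) = -314488/25904062071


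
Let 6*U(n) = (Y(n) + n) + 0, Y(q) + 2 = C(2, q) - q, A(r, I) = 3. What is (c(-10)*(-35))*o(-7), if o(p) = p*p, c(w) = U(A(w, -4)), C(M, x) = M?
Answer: 0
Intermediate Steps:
Y(q) = -q (Y(q) = -2 + (2 - q) = -q)
U(n) = 0 (U(n) = ((-n + n) + 0)/6 = (0 + 0)/6 = (⅙)*0 = 0)
c(w) = 0
o(p) = p²
(c(-10)*(-35))*o(-7) = (0*(-35))*(-7)² = 0*49 = 0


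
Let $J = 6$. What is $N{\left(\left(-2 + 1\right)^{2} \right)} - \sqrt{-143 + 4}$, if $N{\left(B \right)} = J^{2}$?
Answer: $36 - i \sqrt{139} \approx 36.0 - 11.79 i$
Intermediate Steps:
$N{\left(B \right)} = 36$ ($N{\left(B \right)} = 6^{2} = 36$)
$N{\left(\left(-2 + 1\right)^{2} \right)} - \sqrt{-143 + 4} = 36 - \sqrt{-143 + 4} = 36 - \sqrt{-139} = 36 - i \sqrt{139}$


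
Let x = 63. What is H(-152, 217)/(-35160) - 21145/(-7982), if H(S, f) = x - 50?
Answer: 371677217/140323560 ≈ 2.6487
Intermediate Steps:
H(S, f) = 13 (H(S, f) = 63 - 50 = 13)
H(-152, 217)/(-35160) - 21145/(-7982) = 13/(-35160) - 21145/(-7982) = 13*(-1/35160) - 21145*(-1/7982) = -13/35160 + 21145/7982 = 371677217/140323560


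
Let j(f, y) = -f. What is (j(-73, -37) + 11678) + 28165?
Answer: 39916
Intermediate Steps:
(j(-73, -37) + 11678) + 28165 = (-1*(-73) + 11678) + 28165 = (73 + 11678) + 28165 = 11751 + 28165 = 39916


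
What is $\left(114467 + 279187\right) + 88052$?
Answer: $481706$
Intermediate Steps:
$\left(114467 + 279187\right) + 88052 = 393654 + 88052 = 481706$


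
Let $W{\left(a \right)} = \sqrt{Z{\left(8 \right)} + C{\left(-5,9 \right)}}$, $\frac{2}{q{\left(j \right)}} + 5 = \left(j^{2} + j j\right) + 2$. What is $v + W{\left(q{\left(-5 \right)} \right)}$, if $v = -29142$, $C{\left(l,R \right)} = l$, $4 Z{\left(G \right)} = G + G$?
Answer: $-29142 + i \approx -29142.0 + 1.0 i$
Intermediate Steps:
$Z{\left(G \right)} = \frac{G}{2}$ ($Z{\left(G \right)} = \frac{G + G}{4} = \frac{2 G}{4} = \frac{G}{2}$)
$q{\left(j \right)} = \frac{2}{-3 + 2 j^{2}}$ ($q{\left(j \right)} = \frac{2}{-5 + \left(\left(j^{2} + j j\right) + 2\right)} = \frac{2}{-5 + \left(\left(j^{2} + j^{2}\right) + 2\right)} = \frac{2}{-5 + \left(2 j^{2} + 2\right)} = \frac{2}{-5 + \left(2 + 2 j^{2}\right)} = \frac{2}{-3 + 2 j^{2}}$)
$W{\left(a \right)} = i$ ($W{\left(a \right)} = \sqrt{\frac{1}{2} \cdot 8 - 5} = \sqrt{4 - 5} = \sqrt{-1} = i$)
$v + W{\left(q{\left(-5 \right)} \right)} = -29142 + i$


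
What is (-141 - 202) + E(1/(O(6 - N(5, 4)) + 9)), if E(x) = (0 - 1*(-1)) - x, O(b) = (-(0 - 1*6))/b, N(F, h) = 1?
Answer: -17447/51 ≈ -342.10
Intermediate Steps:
O(b) = 6/b (O(b) = (-(0 - 6))/b = (-1*(-6))/b = 6/b)
E(x) = 1 - x (E(x) = (0 + 1) - x = 1 - x)
(-141 - 202) + E(1/(O(6 - N(5, 4)) + 9)) = (-141 - 202) + (1 - 1/(6/(6 - 1*1) + 9)) = -343 + (1 - 1/(6/(6 - 1) + 9)) = -343 + (1 - 1/(6/5 + 9)) = -343 + (1 - 1/51/5) = -343 + (1 - 1*5/51) = -343 + (1 - 5/51) = -343 + 46/51 = -17447/51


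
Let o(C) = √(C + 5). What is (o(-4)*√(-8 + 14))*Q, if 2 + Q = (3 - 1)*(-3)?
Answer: -8*√6 ≈ -19.596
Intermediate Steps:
Q = -8 (Q = -2 + (3 - 1)*(-3) = -2 + 2*(-3) = -2 - 6 = -8)
o(C) = √(5 + C)
(o(-4)*√(-8 + 14))*Q = (√(5 - 4)*√(-8 + 14))*(-8) = (√1*√6)*(-8) = (1*√6)*(-8) = √6*(-8) = -8*√6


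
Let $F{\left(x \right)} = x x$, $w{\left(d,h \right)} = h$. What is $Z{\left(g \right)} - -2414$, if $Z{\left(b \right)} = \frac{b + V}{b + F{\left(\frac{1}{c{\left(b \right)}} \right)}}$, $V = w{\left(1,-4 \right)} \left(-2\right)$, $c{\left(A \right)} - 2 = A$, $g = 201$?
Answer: $\frac{20003798821}{8283010} \approx 2415.0$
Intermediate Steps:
$c{\left(A \right)} = 2 + A$
$V = 8$ ($V = \left(-4\right) \left(-2\right) = 8$)
$F{\left(x \right)} = x^{2}$
$Z{\left(b \right)} = \frac{8 + b}{b + \frac{1}{\left(2 + b\right)^{2}}}$ ($Z{\left(b \right)} = \frac{b + 8}{b + \left(\frac{1}{2 + b}\right)^{2}} = \frac{8 + b}{b + \frac{1}{\left(2 + b\right)^{2}}}$)
$Z{\left(g \right)} - -2414 = \frac{\left(2 + 201\right)^{2} \left(8 + 201\right)}{1 + 201 \left(2 + 201\right)^{2}} - -2414 = \frac{1}{1 + 201 \cdot 203^{2}} \cdot 203^{2} \cdot 209 + 2414 = \frac{1}{1 + 201 \cdot 41209} \cdot 41209 \cdot 209 + 2414 = \frac{1}{1 + 8283009} \cdot 41209 \cdot 209 + 2414 = \frac{1}{8283010} \cdot 41209 \cdot 209 + 2414 = \frac{8612681}{8283010} + 2414 = \frac{20003798821}{8283010}$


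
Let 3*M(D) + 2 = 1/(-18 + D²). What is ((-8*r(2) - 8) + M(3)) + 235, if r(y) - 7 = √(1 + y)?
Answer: 4598/27 - 8*√3 ≈ 156.44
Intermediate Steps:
r(y) = 7 + √(1 + y)
M(D) = -⅔ + 1/(3*(-18 + D²))
((-8*r(2) - 8) + M(3)) + 235 = ((-8*(7 + √(1 + 2)) - 8) + (37 - 2*3²)/(3*(-18 + 3²))) + 235 = ((-8*(7 + √3) - 8) + (37 - 2*9)/(3*(-18 + 9))) + 235 = (((-56 - 8*√3) - 8) + (⅓)*(37 - 18)/(-9)) + 235 = ((-64 - 8*√3) + (⅓)*(-⅑)*19) + 235 = ((-64 - 8*√3) - 19/27) + 235 = (-1747/27 - 8*√3) + 235 = 4598/27 - 8*√3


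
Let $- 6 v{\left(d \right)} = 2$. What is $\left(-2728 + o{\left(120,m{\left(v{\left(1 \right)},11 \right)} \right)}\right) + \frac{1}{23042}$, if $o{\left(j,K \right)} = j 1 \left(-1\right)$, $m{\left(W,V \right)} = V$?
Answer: $- \frac{65623615}{23042} \approx -2848.0$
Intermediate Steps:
$v{\left(d \right)} = - \frac{1}{3}$ ($v{\left(d \right)} = \left(- \frac{1}{6}\right) 2 = - \frac{1}{3}$)
$o{\left(j,K \right)} = - j$ ($o{\left(j,K \right)} = j \left(-1\right) = - j$)
$\left(-2728 + o{\left(120,m{\left(v{\left(1 \right)},11 \right)} \right)}\right) + \frac{1}{23042} = \left(-2728 - 120\right) + \frac{1}{23042} = -2848 + \frac{1}{23042} = - \frac{65623615}{23042}$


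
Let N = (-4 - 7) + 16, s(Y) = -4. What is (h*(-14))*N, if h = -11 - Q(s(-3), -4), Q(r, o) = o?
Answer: 490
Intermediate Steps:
N = 5 (N = -11 + 16 = 5)
h = -7 (h = -11 - 1*(-4) = -11 + 4 = -7)
(h*(-14))*N = -7*(-14)*5 = 98*5 = 490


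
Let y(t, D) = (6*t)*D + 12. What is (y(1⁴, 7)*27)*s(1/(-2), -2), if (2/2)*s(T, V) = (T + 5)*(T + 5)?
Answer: 59049/2 ≈ 29525.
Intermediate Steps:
y(t, D) = 12 + 6*D*t (y(t, D) = 6*D*t + 12 = 12 + 6*D*t)
s(T, V) = (5 + T)² (s(T, V) = (T + 5)*(T + 5) = (5 + T)*(5 + T) = (5 + T)²)
(y(1⁴, 7)*27)*s(1/(-2), -2) = ((12 + 6*7*1⁴)*27)*(5 + 1/(-2))² = ((12 + 6*7*1)*27)*(5 - ½)² = ((12 + 42)*27)*(9/2)² = (54*27)*(81/4) = 1458*(81/4) = 59049/2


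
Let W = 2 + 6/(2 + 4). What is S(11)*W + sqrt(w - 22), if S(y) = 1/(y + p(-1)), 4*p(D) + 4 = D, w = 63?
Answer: 4/13 + sqrt(41) ≈ 6.7108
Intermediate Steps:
p(D) = -1 + D/4
S(y) = 1/(-5/4 + y) (S(y) = 1/(y + (-1 + (1/4)*(-1))) = 1/(y + (-1 - 1/4)) = 1/(y - 5/4) = 1/(-5/4 + y))
W = 3 (W = 2 + 6/6 = 2 + (1/6)*6 = 2 + 1 = 3)
S(11)*W + sqrt(w - 22) = (4/(-5 + 4*11))*3 + sqrt(63 - 22) = (4/(-5 + 44))*3 + sqrt(41) = (4/39)*3 + sqrt(41) = 4/13 + sqrt(41)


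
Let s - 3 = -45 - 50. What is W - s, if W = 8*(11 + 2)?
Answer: 196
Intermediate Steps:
s = -92 (s = 3 + (-45 - 50) = 3 - 95 = -92)
W = 104 (W = 8*13 = 104)
W - s = 104 - 1*(-92) = 104 + 92 = 196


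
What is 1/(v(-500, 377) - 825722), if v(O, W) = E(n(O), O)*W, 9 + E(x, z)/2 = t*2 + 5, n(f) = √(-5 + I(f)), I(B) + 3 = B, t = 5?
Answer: -1/821198 ≈ -1.2177e-6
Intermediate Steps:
I(B) = -3 + B
n(f) = √(-8 + f) (n(f) = √(-5 + (-3 + f)) = √(-8 + f))
E(x, z) = 12 (E(x, z) = -18 + 2*(5*2 + 5) = -18 + 2*(10 + 5) = -18 + 2*15 = -18 + 30 = 12)
v(O, W) = 12*W
1/(v(-500, 377) - 825722) = 1/(12*377 - 825722) = 1/(4524 - 825722) = 1/(-821198) = -1/821198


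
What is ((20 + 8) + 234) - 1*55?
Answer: 207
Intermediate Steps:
((20 + 8) + 234) - 1*55 = (28 + 234) - 55 = 262 - 55 = 207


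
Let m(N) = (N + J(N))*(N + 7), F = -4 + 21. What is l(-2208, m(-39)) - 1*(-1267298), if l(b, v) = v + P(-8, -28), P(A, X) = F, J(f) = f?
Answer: 1269811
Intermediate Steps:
F = 17
P(A, X) = 17
m(N) = 2*N*(7 + N) (m(N) = (N + N)*(N + 7) = (2*N)*(7 + N) = 2*N*(7 + N))
l(b, v) = 17 + v (l(b, v) = v + 17 = 17 + v)
l(-2208, m(-39)) - 1*(-1267298) = (17 + 2*(-39)*(7 - 39)) - 1*(-1267298) = (17 + 2*(-39)*(-32)) + 1267298 = (17 + 2496) + 1267298 = 2513 + 1267298 = 1269811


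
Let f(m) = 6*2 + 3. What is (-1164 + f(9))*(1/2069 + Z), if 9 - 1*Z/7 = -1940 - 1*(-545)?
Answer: -23363918817/2069 ≈ -1.1292e+7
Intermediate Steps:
Z = 9828 (Z = 63 - 7*(-1940 - 1*(-545)) = 63 - 7*(-1940 + 545) = 63 - 7*(-1395) = 63 + 9765 = 9828)
f(m) = 15 (f(m) = 12 + 3 = 15)
(-1164 + f(9))*(1/2069 + Z) = (-1164 + 15)*(1/2069 + 9828) = -1149*(1/2069 + 9828) = -1149*20334133/2069 = -23363918817/2069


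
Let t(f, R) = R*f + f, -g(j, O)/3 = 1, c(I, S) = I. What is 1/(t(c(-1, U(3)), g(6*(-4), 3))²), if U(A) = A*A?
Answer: ¼ ≈ 0.25000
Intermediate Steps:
U(A) = A²
g(j, O) = -3 (g(j, O) = -3*1 = -3)
t(f, R) = f + R*f
1/(t(c(-1, U(3)), g(6*(-4), 3))²) = 1/((-(1 - 3))²) = 1/((-1*(-2))²) = 1/(2²) = 1/4 = ¼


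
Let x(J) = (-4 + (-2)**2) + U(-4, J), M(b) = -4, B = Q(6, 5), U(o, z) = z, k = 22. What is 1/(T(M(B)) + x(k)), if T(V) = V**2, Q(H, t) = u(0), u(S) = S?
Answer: 1/38 ≈ 0.026316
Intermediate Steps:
Q(H, t) = 0
B = 0
x(J) = J (x(J) = (-4 + (-2)**2) + J = (-4 + 4) + J = 0 + J = J)
1/(T(M(B)) + x(k)) = 1/((-4)**2 + 22) = 1/(16 + 22) = 1/38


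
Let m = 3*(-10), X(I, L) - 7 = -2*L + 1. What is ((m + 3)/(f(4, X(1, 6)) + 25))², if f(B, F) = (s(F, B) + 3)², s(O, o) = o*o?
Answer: 729/148996 ≈ 0.0048928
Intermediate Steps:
X(I, L) = 8 - 2*L (X(I, L) = 7 + (-2*L + 1) = 7 + (1 - 2*L) = 8 - 2*L)
s(O, o) = o²
f(B, F) = (3 + B²)² (f(B, F) = (B² + 3)² = (3 + B²)²)
m = -30
((m + 3)/(f(4, X(1, 6)) + 25))² = ((-30 + 3)/((3 + 4²)² + 25))² = (-27/((3 + 16)² + 25))² = (-27/(19² + 25))² = (-27/(361 + 25))² = (-27/386)² = 729/148996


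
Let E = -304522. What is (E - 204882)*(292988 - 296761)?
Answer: 1921981292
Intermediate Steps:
(E - 204882)*(292988 - 296761) = (-304522 - 204882)*(292988 - 296761) = -509404*(-3773) = 1921981292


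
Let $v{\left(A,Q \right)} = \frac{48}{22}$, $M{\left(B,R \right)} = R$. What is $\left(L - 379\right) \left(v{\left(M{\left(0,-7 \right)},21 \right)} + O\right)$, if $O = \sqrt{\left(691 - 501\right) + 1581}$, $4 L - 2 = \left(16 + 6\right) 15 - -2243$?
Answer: $\frac{6354}{11} + \frac{1059 \sqrt{1771}}{4} \approx 11719.0$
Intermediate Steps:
$L = \frac{2575}{4}$ ($L = \frac{1}{2} + \frac{\left(16 + 6\right) 15 - -2243}{4} = \frac{1}{2} + \frac{22 \cdot 15 + 2243}{4} = \frac{1}{2} + \frac{330 + 2243}{4} = \frac{1}{2} + \frac{1}{4} \cdot 2573 = \frac{1}{2} + \frac{2573}{4} = \frac{2575}{4} \approx 643.75$)
$v{\left(A,Q \right)} = \frac{24}{11}$ ($v{\left(A,Q \right)} = 48 \cdot \frac{1}{22} = \frac{24}{11}$)
$O = \sqrt{1771}$ ($O = \sqrt{190 + 1581} = \sqrt{1771} \approx 42.083$)
$\left(L - 379\right) \left(v{\left(M{\left(0,-7 \right)},21 \right)} + O\right) = \left(\frac{2575}{4} - 379\right) \left(\frac{24}{11} + \sqrt{1771}\right) = \frac{1059 \left(\frac{24}{11} + \sqrt{1771}\right)}{4} = \frac{6354}{11} + \frac{1059 \sqrt{1771}}{4}$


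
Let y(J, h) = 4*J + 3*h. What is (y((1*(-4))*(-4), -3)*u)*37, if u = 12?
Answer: 24420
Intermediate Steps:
y(J, h) = 3*h + 4*J
(y((1*(-4))*(-4), -3)*u)*37 = ((3*(-3) + 4*((1*(-4))*(-4)))*12)*37 = ((-9 + 4*(-4*(-4)))*12)*37 = ((-9 + 4*16)*12)*37 = ((-9 + 64)*12)*37 = (55*12)*37 = 660*37 = 24420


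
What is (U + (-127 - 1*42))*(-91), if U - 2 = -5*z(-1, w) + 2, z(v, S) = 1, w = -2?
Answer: 15470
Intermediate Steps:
U = -1 (U = 2 + (-5*1 + 2) = 2 + (-5 + 2) = 2 - 3 = -1)
(U + (-127 - 1*42))*(-91) = (-1 + (-127 - 1*42))*(-91) = (-1 + (-127 - 42))*(-91) = (-1 - 169)*(-91) = -170*(-91) = 15470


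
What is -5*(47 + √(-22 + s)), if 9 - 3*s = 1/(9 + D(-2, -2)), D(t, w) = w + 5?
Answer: -235 - 5*I*√685/6 ≈ -235.0 - 21.81*I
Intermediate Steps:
D(t, w) = 5 + w
s = 107/36 (s = 3 - 1/(3*(9 + (5 - 2))) = 3 - 1/(3*(9 + 3)) = 3 - ⅓/12 = 3 - ⅓*1/12 = 3 - 1/36 = 107/36 ≈ 2.9722)
-5*(47 + √(-22 + s)) = -5*(47 + √(-22 + 107/36)) = -5*(47 + √(-685/36)) = -5*(47 + I*√685/6) = -235 - 5*I*√685/6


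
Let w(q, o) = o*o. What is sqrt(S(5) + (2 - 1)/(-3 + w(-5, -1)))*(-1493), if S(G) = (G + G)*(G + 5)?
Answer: -1493*sqrt(398)/2 ≈ -14893.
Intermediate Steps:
w(q, o) = o**2
S(G) = 2*G*(5 + G) (S(G) = (2*G)*(5 + G) = 2*G*(5 + G))
sqrt(S(5) + (2 - 1)/(-3 + w(-5, -1)))*(-1493) = sqrt(2*5*(5 + 5) + (2 - 1)/(-3 + (-1)**2))*(-1493) = sqrt(2*5*10 + 1/(-3 + 1))*(-1493) = sqrt(100 + 1/(-2))*(-1493) = sqrt(100 + 1*(-1/2))*(-1493) = sqrt(100 - 1/2)*(-1493) = sqrt(199/2)*(-1493) = (sqrt(398)/2)*(-1493) = -1493*sqrt(398)/2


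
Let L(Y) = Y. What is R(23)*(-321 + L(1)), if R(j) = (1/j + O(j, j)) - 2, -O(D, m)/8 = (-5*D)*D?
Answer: -155723200/23 ≈ -6.7706e+6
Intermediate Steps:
O(D, m) = 40*D**2 (O(D, m) = -8*(-5*D)*D = -(-40)*D**2 = 40*D**2)
R(j) = -2 + 1/j + 40*j**2 (R(j) = (1/j + 40*j**2) - 2 = -2 + 1/j + 40*j**2)
R(23)*(-321 + L(1)) = (-2 + 1/23 + 40*23**2)*(-321 + 1) = (-2 + 1/23 + 40*529)*(-320) = (-2 + 1/23 + 21160)*(-320) = (486635/23)*(-320) = -155723200/23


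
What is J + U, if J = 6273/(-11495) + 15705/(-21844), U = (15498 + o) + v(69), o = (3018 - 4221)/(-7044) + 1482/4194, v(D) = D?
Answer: 801882415763321987/51514136546070 ≈ 15566.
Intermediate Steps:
o = 860255/1641252 (o = -1203*(-1/7044) + 1482*(1/4194) = 401/2348 + 247/699 = 860255/1641252 ≈ 0.52415)
U = 25550230139/1641252 (U = (15498 + 860255/1641252) + 69 = 25436983751/1641252 + 69 = 25550230139/1641252 ≈ 15568.)
J = -317556387/251096780 (J = 6273*(-1/11495) + 15705*(-1/21844) = -6273/11495 - 15705/21844 = -317556387/251096780 ≈ -1.2647)
J + U = -317556387/251096780 + 25550230139/1641252 = 801882415763321987/51514136546070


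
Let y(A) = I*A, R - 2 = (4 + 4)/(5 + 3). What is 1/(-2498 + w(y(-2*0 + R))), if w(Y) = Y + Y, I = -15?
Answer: -1/2588 ≈ -0.00038640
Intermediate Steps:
R = 3 (R = 2 + (4 + 4)/(5 + 3) = 2 + 8/8 = 2 + 8*(⅛) = 2 + 1 = 3)
y(A) = -15*A
w(Y) = 2*Y
1/(-2498 + w(y(-2*0 + R))) = 1/(-2498 + 2*(-15*(-2*0 + 3))) = 1/(-2498 + 2*(-15*(0 + 3))) = 1/(-2498 + 2*(-15*3)) = 1/(-2498 + 2*(-45)) = 1/(-2498 - 90) = 1/(-2588) = -1/2588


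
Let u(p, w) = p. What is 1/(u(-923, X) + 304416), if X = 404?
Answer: 1/303493 ≈ 3.2950e-6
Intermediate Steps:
1/(u(-923, X) + 304416) = 1/(-923 + 304416) = 1/303493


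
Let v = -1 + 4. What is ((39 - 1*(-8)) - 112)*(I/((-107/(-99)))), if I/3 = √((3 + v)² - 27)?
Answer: -57915/107 ≈ -541.26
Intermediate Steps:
v = 3
I = 9 (I = 3*√((3 + 3)² - 27) = 3*√(6² - 27) = 3*√(36 - 27) = 3*√9 = 3*3 = 9)
((39 - 1*(-8)) - 112)*(I/((-107/(-99)))) = ((39 - 1*(-8)) - 112)*(9/((-107/(-99)))) = ((39 + 8) - 112)*(9/((-107*(-1/99)))) = (47 - 112)*(9/(107/99)) = -585*99/107 = -65*891/107 = -57915/107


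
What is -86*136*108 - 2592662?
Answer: -3855830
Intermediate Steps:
-86*136*108 - 2592662 = -11696*108 - 2592662 = -1263168 - 2592662 = -3855830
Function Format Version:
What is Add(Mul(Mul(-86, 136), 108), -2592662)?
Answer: -3855830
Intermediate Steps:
Add(Mul(Mul(-86, 136), 108), -2592662) = Add(Mul(-11696, 108), -2592662) = Add(-1263168, -2592662) = -3855830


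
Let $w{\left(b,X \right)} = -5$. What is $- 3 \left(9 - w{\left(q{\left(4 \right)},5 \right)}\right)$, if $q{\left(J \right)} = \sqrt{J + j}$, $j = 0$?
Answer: $-42$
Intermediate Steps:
$q{\left(J \right)} = \sqrt{J}$ ($q{\left(J \right)} = \sqrt{J + 0} = \sqrt{J}$)
$- 3 \left(9 - w{\left(q{\left(4 \right)},5 \right)}\right) = - 3 \left(9 - -5\right) = - 3 \left(9 + 5\right) = \left(-3\right) 14 = -42$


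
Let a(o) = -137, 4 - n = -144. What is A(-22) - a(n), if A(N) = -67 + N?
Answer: 48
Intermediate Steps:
n = 148 (n = 4 - 1*(-144) = 4 + 144 = 148)
A(-22) - a(n) = (-67 - 22) - 1*(-137) = -89 + 137 = 48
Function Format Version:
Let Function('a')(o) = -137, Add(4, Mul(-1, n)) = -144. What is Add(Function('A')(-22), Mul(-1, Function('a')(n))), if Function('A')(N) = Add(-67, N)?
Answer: 48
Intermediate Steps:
n = 148 (n = Add(4, Mul(-1, -144)) = Add(4, 144) = 148)
Add(Function('A')(-22), Mul(-1, Function('a')(n))) = Add(Add(-67, -22), Mul(-1, -137)) = Add(-89, 137) = 48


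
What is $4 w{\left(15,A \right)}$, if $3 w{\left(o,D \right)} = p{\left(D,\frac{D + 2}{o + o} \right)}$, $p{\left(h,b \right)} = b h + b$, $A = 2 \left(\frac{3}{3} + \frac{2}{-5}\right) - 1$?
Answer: $\frac{44}{375} \approx 0.11733$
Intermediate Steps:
$A = \frac{1}{5}$ ($A = 2 \left(3 \cdot \frac{1}{3} + 2 \left(- \frac{1}{5}\right)\right) - 1 = 2 \left(1 - \frac{2}{5}\right) - 1 = 2 \cdot \frac{3}{5} - 1 = \frac{6}{5} - 1 = \frac{1}{5} \approx 0.2$)
$p{\left(h,b \right)} = b + b h$
$w{\left(o,D \right)} = \frac{\left(1 + D\right) \left(2 + D\right)}{6 o}$ ($w{\left(o,D \right)} = \frac{\frac{D + 2}{o + o} \left(1 + D\right)}{3} = \frac{\frac{2 + D}{2 o} \left(1 + D\right)}{3} = \frac{\frac{1}{2} \frac{1}{o} \left(1 + D\right) \left(2 + D\right)}{3} = \frac{\left(1 + D\right) \left(2 + D\right)}{6 o}$)
$4 w{\left(15,A \right)} = 4 \frac{\left(1 + \frac{1}{5}\right) \left(2 + \frac{1}{5}\right)}{6 \cdot 15} = 4 \cdot \frac{1}{6} \cdot \frac{1}{15} \cdot \frac{6}{5} \cdot \frac{11}{5} = 4 \cdot \frac{11}{375} = \frac{44}{375}$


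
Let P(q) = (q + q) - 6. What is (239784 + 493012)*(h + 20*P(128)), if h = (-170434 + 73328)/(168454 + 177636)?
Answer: 633997839655812/173045 ≈ 3.6638e+9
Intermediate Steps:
P(q) = -6 + 2*q (P(q) = 2*q - 6 = -6 + 2*q)
h = -48553/173045 (h = -97106/346090 = -97106*1/346090 = -48553/173045 ≈ -0.28058)
(239784 + 493012)*(h + 20*P(128)) = (239784 + 493012)*(-48553/173045 + 20*(-6 + 2*128)) = 732796*(-48553/173045 + 20*(-6 + 256)) = 732796*(-48553/173045 + 20*250) = 732796*(-48553/173045 + 5000) = 732796*(865176447/173045) = 633997839655812/173045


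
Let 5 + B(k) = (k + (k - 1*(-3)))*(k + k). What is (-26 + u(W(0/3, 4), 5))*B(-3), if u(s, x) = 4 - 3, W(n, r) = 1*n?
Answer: -325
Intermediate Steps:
W(n, r) = n
u(s, x) = 1
B(k) = -5 + 2*k*(3 + 2*k) (B(k) = -5 + (k + (k - 1*(-3)))*(k + k) = -5 + (k + (k + 3))*(2*k) = -5 + (k + (3 + k))*(2*k) = -5 + (3 + 2*k)*(2*k) = -5 + 2*k*(3 + 2*k))
(-26 + u(W(0/3, 4), 5))*B(-3) = (-26 + 1)*(-5 + 4*(-3)² + 6*(-3)) = -25*(-5 + 4*9 - 18) = -25*(-5 + 36 - 18) = -25*13 = -325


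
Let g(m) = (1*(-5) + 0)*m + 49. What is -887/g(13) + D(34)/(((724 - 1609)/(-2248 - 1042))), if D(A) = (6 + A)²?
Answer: 17001799/2832 ≈ 6003.5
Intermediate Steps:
g(m) = 49 - 5*m (g(m) = (-5 + 0)*m + 49 = -5*m + 49 = 49 - 5*m)
-887/g(13) + D(34)/(((724 - 1609)/(-2248 - 1042))) = -887/(49 - 5*13) + (6 + 34)²/(((724 - 1609)/(-2248 - 1042))) = -887/(49 - 65) + 40²/((-885/(-3290))) = -887/(-16) + 1600/((-885*(-1/3290))) = -887*(-1/16) + 1600/(177/658) = 887/16 + 1600*(658/177) = 887/16 + 1052800/177 = 17001799/2832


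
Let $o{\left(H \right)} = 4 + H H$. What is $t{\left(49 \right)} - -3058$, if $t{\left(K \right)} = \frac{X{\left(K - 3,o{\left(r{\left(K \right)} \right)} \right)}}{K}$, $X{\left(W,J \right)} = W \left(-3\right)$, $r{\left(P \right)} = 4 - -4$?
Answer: $\frac{149704}{49} \approx 3055.2$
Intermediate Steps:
$r{\left(P \right)} = 8$ ($r{\left(P \right)} = 4 + 4 = 8$)
$o{\left(H \right)} = 4 + H^{2}$
$X{\left(W,J \right)} = - 3 W$
$t{\left(K \right)} = \frac{9 - 3 K}{K}$ ($t{\left(K \right)} = \frac{\left(-3\right) \left(K - 3\right)}{K} = \frac{\left(-3\right) \left(-3 + K\right)}{K} = \frac{9 - 3 K}{K}$)
$t{\left(49 \right)} - -3058 = \left(-3 + \frac{9}{49}\right) - -3058 = \left(-3 + 9 \cdot \frac{1}{49}\right) + 3058 = \left(-3 + \frac{9}{49}\right) + 3058 = - \frac{138}{49} + 3058 = \frac{149704}{49}$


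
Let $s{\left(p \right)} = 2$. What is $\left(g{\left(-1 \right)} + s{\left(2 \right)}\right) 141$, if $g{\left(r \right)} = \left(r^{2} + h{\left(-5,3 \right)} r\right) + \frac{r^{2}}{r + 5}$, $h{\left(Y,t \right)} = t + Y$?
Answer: $\frac{2961}{4} \approx 740.25$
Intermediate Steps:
$h{\left(Y,t \right)} = Y + t$
$g{\left(r \right)} = r^{2} - 2 r + \frac{r^{2}}{5 + r}$ ($g{\left(r \right)} = \left(r^{2} + \left(-5 + 3\right) r\right) + \frac{r^{2}}{r + 5} = \left(r^{2} - 2 r\right) + \frac{r^{2}}{5 + r} = r^{2} - 2 r + \frac{r^{2}}{5 + r}$)
$\left(g{\left(-1 \right)} + s{\left(2 \right)}\right) 141 = \left(- \frac{-10 + \left(-1\right)^{2} + 4 \left(-1\right)}{5 - 1} + 2\right) 141 = \left(- \frac{-10 + 1 - 4}{4} + 2\right) 141 = \left(\left(-1\right) \frac{1}{4} \left(-13\right) + 2\right) 141 = \left(\frac{13}{4} + 2\right) 141 = \frac{21}{4} \cdot 141 = \frac{2961}{4}$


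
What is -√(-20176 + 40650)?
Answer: -√20474 ≈ -143.09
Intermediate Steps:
-√(-20176 + 40650) = -√20474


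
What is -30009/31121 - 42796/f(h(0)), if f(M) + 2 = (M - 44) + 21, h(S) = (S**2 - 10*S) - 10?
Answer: 1330804001/1089235 ≈ 1221.8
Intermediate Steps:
h(S) = -10 + S**2 - 10*S
f(M) = -25 + M (f(M) = -2 + ((M - 44) + 21) = -2 + ((-44 + M) + 21) = -2 + (-23 + M) = -25 + M)
-30009/31121 - 42796/f(h(0)) = -30009/31121 - 42796/(-25 + (-10 + 0**2 - 10*0)) = -30009*1/31121 - 42796/(-25 + (-10 + 0 + 0)) = -30009/31121 - 42796/(-25 - 10) = -30009/31121 - 42796/(-35) = -30009/31121 - 42796*(-1/35) = -30009/31121 + 42796/35 = 1330804001/1089235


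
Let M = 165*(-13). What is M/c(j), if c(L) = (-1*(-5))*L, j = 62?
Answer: -429/62 ≈ -6.9194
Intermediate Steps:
M = -2145
c(L) = 5*L
M/c(j) = -2145/(5*62) = -2145/310 = -2145*1/310 = -429/62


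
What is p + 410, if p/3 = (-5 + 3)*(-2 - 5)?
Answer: 452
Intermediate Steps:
p = 42 (p = 3*((-5 + 3)*(-2 - 5)) = 3*(-2*(-7)) = 3*14 = 42)
p + 410 = 42 + 410 = 452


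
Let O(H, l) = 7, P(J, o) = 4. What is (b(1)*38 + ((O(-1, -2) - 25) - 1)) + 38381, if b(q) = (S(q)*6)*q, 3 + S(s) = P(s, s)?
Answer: 38590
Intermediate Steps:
S(s) = 1 (S(s) = -3 + 4 = 1)
b(q) = 6*q (b(q) = (1*6)*q = 6*q)
(b(1)*38 + ((O(-1, -2) - 25) - 1)) + 38381 = ((6*1)*38 + ((7 - 25) - 1)) + 38381 = (6*38 + (-18 - 1)) + 38381 = (228 - 19) + 38381 = 209 + 38381 = 38590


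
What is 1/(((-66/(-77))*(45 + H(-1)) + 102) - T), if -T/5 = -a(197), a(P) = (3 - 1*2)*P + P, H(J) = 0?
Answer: -7/12806 ≈ -0.00054662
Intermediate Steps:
a(P) = 2*P (a(P) = (3 - 2)*P + P = 1*P + P = P + P = 2*P)
T = 1970 (T = -(-5)*2*197 = -(-5)*394 = -5*(-394) = 1970)
1/(((-66/(-77))*(45 + H(-1)) + 102) - T) = 1/(((-66/(-77))*(45 + 0) + 102) - 1*1970) = 1/((-66*(-1/77)*45 + 102) - 1970) = 1/(((6/7)*45 + 102) - 1970) = 1/((270/7 + 102) - 1970) = 1/(984/7 - 1970) = 1/(-12806/7) = -7/12806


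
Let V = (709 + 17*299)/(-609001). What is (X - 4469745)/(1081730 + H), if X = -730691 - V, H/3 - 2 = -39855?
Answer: -452438674092/83709014453 ≈ -5.4049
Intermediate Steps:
H = -119559 (H = 6 + 3*(-39855) = 6 - 119565 = -119559)
V = -5792/609001 (V = (709 + 5083)*(-1/609001) = 5792*(-1/609001) = -5792/609001 ≈ -0.0095107)
X = -444991543899/609001 (X = -730691 - 1*(-5792/609001) = -730691 + 5792/609001 = -444991543899/609001 ≈ -7.3069e+5)
(X - 4469745)/(1081730 + H) = (-444991543899/609001 - 4469745)/(1081730 - 119559) = -3167070718644/609001/962171 = -3167070718644/609001*1/962171 = -452438674092/83709014453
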